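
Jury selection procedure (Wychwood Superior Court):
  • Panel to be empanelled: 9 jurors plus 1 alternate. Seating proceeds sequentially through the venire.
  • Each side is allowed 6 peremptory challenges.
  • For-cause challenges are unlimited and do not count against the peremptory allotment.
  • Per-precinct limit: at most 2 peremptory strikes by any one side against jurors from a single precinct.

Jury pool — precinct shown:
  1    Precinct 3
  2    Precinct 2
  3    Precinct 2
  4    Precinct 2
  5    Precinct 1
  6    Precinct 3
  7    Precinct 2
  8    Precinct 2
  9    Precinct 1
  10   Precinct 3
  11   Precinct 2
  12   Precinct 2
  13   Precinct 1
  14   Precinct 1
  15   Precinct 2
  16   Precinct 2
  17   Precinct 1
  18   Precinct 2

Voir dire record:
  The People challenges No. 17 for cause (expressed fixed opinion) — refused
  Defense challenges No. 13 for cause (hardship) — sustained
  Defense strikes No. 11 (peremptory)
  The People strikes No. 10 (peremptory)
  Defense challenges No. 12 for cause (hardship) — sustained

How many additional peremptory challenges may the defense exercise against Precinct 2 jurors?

Defense peremptories so far: #11 — 1 of 6 used, 5 left overall.
Against Precinct 2: #11 — 1 used; per-precinct cap 2 leaves 1.
Binding limit: min(5, 1) = 1.

1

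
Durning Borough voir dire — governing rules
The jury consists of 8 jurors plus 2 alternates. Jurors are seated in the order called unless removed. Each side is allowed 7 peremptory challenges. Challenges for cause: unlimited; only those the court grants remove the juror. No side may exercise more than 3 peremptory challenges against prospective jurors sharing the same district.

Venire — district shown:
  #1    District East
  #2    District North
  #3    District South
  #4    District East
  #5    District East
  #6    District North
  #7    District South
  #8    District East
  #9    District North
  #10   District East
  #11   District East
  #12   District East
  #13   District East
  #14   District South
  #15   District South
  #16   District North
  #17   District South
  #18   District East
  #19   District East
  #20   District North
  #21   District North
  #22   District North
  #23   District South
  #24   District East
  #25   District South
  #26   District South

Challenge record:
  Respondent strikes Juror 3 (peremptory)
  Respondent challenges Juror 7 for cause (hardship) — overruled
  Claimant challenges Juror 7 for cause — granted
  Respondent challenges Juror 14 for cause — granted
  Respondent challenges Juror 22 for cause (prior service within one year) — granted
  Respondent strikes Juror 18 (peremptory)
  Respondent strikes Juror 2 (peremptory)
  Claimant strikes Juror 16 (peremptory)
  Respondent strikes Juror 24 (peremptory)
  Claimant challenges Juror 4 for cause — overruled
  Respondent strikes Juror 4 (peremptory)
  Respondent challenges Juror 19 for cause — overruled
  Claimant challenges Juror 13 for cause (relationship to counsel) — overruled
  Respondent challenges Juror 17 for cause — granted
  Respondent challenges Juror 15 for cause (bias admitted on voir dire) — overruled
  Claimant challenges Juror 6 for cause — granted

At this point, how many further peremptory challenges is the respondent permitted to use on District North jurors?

Respondent peremptories so far: #3, #18, #2, #24, #4 — 5 of 7 used, 2 left overall.
Against District North: #2 — 1 used; per-district cap 3 leaves 2.
Binding limit: min(2, 2) = 2.

2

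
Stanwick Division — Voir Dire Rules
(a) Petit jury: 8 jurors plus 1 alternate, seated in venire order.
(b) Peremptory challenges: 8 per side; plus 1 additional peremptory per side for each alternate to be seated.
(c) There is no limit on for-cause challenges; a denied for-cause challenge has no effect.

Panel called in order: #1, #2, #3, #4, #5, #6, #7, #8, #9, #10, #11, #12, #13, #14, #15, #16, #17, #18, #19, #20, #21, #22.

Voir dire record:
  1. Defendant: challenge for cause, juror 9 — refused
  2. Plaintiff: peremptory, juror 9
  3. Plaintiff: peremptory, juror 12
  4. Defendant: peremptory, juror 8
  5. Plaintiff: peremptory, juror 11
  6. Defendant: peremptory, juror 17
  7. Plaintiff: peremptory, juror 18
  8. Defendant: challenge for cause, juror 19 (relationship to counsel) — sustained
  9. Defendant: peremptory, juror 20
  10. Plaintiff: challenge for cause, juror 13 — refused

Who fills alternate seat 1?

Removed: #8, #9, #11, #12, #17, #18, #19, #20. (#13 stays — for-cause denied.)
Seating in order: seats 1–8 → #1, #2, #3, #4, #5, #6, #7, #10; alternates → #13.
So alternate 1 is #13.

13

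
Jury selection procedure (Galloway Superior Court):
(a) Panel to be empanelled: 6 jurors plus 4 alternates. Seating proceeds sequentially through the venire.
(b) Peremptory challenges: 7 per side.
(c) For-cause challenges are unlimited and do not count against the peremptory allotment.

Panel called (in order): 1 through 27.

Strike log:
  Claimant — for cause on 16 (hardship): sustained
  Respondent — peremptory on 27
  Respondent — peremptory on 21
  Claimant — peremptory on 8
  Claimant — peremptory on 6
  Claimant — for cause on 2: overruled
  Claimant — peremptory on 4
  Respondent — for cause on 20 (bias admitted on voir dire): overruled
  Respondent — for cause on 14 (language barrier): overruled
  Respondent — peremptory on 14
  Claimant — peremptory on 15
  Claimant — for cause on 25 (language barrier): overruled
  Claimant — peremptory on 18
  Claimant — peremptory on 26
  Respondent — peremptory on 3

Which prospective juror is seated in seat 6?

10

Removed: #3, #4, #6, #8, #14, #15, #16, #18, #21, #26, #27. (#2, #20, #25 stay — for-cause denied.)
Filling seats in venire order through position 6: #1, #2, #5, #7, #9, #10.
So seat 6 is #10.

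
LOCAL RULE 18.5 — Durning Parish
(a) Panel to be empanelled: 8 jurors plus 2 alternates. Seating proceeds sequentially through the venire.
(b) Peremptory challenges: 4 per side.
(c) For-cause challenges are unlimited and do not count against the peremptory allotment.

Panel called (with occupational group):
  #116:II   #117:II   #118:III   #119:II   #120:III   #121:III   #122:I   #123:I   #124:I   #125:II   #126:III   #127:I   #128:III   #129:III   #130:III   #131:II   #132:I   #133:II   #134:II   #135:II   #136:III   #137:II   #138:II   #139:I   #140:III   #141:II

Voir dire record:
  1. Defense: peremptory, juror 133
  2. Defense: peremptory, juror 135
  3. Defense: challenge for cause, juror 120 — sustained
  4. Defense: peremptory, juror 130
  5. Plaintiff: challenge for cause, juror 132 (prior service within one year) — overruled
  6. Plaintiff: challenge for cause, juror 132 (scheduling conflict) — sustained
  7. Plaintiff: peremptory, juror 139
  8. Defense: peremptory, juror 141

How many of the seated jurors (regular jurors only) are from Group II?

3

Removed: #120, #130, #132, #133, #135, #139, #141.
Seated jurors 1–8: #116, #117, #118, #119, #121, #122, #123, #124 (alternates #125, #126 not counted).
Of those, in Group II: #116, #117, #119 → 3.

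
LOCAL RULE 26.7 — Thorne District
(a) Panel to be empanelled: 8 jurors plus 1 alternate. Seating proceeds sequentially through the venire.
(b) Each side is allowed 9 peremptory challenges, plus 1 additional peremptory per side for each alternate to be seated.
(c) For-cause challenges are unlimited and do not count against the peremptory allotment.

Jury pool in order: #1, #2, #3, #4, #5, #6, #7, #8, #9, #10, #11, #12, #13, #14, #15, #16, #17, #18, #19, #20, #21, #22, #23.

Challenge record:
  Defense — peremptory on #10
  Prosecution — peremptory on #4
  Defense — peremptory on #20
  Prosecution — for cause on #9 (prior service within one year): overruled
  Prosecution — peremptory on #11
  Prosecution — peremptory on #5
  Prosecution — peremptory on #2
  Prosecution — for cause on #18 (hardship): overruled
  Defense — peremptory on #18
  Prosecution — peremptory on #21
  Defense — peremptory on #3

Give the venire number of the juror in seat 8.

Removed: #2, #3, #4, #5, #10, #11, #18, #20, #21. (#9 stays — for-cause denied.)
Filling seats in venire order through position 8: #1, #6, #7, #8, #9, #12, #13, #14.
So seat 8 is #14.

14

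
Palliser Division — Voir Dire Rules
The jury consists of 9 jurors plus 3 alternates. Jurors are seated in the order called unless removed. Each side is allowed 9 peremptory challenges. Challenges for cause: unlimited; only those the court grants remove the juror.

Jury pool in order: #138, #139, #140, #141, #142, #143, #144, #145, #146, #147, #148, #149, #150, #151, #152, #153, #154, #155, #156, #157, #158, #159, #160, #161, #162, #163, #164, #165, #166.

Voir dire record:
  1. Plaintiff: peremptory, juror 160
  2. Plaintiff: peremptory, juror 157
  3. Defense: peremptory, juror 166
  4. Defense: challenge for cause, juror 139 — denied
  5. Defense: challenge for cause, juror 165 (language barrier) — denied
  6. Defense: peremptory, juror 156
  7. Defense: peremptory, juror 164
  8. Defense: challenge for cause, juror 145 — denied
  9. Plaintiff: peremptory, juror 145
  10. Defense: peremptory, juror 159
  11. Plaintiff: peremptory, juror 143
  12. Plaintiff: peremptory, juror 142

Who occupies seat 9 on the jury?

149

Removed: #142, #143, #145, #156, #157, #159, #160, #164, #166. (#139, #165 stay — for-cause denied.)
Seating in order: seats 1–9 → #138, #139, #140, #141, #144, #146, #147, #148, #149; alternates → #150, #151, #152.
So seat 9 is #149.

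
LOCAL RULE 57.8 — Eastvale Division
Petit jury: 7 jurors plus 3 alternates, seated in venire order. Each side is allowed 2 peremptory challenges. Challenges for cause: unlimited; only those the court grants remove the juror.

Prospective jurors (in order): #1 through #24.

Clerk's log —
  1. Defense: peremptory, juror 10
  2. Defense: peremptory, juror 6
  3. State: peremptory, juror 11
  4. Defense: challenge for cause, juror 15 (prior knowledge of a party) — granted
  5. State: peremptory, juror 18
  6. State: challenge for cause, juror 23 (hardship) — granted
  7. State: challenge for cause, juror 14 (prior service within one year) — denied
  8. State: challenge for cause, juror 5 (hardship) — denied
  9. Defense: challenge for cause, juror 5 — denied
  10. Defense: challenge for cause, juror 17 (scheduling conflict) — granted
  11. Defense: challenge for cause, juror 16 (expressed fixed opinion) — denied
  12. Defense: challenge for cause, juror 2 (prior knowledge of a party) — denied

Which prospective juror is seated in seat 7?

8

Removed: #6, #10, #11, #15, #17, #18, #23. (#2, #5, #14, #16 stay — for-cause denied.)
Filling seats in venire order through position 7: #1, #2, #3, #4, #5, #7, #8.
So seat 7 is #8.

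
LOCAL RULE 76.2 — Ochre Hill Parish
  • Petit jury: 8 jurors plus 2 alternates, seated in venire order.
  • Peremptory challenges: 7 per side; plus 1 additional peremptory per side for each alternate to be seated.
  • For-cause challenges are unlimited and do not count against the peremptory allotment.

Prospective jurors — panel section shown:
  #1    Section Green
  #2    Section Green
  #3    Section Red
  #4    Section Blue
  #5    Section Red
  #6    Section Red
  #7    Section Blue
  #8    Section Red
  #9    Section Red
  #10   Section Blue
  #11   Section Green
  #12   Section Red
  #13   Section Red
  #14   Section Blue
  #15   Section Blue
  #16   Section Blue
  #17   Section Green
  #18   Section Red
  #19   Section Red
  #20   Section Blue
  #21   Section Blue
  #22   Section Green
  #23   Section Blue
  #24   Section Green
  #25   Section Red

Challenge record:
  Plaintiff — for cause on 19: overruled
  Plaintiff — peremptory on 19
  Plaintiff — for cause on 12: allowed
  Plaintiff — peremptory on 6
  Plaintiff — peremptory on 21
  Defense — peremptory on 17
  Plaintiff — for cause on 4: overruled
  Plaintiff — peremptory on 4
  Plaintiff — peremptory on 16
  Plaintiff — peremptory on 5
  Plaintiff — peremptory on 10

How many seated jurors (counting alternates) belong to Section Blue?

3

Removed: #4, #5, #6, #10, #12, #16, #17, #19, #21.
Seated (10 incl. alternates): #1, #2, #3, #7, #8, #9, #11, #13, #14, #15.
Of those, in Section Blue: #7, #14, #15 → 3.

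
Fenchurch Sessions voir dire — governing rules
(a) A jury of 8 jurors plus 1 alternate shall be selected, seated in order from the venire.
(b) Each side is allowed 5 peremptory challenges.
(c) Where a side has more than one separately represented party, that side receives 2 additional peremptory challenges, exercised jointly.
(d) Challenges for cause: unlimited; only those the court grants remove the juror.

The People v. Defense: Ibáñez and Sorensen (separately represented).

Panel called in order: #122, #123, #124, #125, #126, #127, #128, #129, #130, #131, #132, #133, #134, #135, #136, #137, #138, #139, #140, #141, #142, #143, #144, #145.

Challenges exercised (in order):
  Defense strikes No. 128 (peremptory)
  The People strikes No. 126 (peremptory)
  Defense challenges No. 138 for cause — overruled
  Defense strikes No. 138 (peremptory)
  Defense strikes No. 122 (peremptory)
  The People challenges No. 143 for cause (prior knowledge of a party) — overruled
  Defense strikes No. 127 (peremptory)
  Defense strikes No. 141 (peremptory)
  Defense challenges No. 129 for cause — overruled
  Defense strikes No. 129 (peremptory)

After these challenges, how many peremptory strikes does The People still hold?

The People allotment: 5.
The People peremptories used: #126 — 1 (the for-cause on #143 doesn't count).
Remaining: 5 − 1 = 4.

4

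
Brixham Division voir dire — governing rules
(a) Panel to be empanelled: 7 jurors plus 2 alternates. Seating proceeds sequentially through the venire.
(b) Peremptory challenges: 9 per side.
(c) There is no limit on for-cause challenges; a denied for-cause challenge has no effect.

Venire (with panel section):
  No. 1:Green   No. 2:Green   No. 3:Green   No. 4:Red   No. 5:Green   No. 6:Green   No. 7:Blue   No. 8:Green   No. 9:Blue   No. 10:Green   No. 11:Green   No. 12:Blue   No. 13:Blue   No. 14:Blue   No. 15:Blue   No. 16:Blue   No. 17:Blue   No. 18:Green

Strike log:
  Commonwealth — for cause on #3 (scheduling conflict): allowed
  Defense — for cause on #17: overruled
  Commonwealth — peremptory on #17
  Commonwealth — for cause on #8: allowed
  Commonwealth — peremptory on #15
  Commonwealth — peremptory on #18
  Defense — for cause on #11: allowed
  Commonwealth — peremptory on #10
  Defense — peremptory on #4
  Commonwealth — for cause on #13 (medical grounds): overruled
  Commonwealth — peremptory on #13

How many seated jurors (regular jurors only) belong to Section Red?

Removed: #3, #4, #8, #10, #11, #13, #15, #17, #18.
Seated jurors 1–7: #1, #2, #5, #6, #7, #9, #12 (alternates #14, #16 not counted).
None of those are in Section Red → 0.

0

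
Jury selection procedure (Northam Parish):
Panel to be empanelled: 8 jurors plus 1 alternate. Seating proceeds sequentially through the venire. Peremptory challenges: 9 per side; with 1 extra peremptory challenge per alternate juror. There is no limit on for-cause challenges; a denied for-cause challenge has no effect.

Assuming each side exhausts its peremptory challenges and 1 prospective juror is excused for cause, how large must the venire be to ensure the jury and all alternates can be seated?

Seats to fill: 8 + 1 alternates = 9.
Peremptories: 9 + 1×1 = 10 per side × 2 sides = 20.
For-cause removals: 1.
Minimum venire: 9 + 20 + 1 = 30.

30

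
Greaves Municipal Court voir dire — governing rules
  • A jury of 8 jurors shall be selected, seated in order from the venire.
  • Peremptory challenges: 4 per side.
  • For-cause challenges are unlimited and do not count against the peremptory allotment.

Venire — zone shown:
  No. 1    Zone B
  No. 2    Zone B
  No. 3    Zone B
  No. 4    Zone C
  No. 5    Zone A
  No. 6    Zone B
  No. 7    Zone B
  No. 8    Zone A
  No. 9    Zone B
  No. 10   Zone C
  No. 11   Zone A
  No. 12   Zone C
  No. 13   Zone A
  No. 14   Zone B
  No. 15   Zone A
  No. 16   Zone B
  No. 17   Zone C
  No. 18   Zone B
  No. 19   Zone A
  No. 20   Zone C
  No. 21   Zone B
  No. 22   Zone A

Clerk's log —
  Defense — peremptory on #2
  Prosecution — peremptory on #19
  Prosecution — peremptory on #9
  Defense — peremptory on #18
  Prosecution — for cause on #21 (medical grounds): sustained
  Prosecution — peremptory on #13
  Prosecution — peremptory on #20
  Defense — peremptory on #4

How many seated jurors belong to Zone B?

4

Removed: #2, #4, #9, #13, #18, #19, #20, #21.
Seated jurors 1–8: #1, #3, #5, #6, #7, #8, #10, #11.
Of those, in Zone B: #1, #3, #6, #7 → 4.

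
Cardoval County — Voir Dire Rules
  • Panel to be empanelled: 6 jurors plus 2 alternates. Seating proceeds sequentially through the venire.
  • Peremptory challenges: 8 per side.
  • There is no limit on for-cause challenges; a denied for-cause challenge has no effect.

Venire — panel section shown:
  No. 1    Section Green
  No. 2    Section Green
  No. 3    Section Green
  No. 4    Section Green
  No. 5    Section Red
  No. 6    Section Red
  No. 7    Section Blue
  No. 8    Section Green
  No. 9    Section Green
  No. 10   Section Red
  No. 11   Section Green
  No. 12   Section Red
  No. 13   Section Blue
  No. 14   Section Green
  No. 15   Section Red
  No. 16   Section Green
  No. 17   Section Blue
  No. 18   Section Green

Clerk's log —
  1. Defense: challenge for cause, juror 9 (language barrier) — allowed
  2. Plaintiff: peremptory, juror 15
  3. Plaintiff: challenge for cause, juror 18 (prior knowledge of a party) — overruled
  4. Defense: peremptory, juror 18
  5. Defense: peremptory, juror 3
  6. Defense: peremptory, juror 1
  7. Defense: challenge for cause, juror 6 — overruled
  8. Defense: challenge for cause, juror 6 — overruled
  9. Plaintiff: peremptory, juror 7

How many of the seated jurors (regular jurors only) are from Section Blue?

0

Removed: #1, #3, #7, #9, #15, #18.
Seated jurors 1–6: #2, #4, #5, #6, #8, #10 (alternates #11, #12 not counted).
None of those are in Section Blue → 0.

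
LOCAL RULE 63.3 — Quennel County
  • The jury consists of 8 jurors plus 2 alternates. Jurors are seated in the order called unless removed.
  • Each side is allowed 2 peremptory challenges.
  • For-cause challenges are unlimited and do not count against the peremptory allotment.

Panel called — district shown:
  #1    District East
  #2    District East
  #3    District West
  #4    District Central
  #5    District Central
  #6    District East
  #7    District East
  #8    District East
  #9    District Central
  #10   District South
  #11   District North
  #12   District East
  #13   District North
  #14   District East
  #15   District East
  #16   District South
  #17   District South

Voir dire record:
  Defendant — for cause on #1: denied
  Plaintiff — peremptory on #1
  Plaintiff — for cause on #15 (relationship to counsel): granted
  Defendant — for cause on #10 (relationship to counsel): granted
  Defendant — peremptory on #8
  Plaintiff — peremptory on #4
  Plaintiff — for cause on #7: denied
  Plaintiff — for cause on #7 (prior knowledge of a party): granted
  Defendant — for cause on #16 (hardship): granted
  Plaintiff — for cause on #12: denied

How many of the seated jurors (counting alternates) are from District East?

4

Removed: #1, #4, #7, #8, #10, #15, #16.
Seated (10 incl. alternates): #2, #3, #5, #6, #9, #11, #12, #13, #14, #17.
Of those, in District East: #2, #6, #12, #14 → 4.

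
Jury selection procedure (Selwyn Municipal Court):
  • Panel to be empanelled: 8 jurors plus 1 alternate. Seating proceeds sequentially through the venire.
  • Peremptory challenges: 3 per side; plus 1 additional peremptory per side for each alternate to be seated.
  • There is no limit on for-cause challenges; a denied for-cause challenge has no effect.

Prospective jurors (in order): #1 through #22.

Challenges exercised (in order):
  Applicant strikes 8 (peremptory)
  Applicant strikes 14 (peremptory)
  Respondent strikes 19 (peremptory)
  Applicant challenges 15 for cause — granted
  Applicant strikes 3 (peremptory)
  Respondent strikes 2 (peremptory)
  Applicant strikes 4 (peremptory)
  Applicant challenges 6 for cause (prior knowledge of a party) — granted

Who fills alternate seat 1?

Removed: #2, #3, #4, #6, #8, #14, #15, #19.
Filling seats in venire order through position 9: #1, #5, #7, #9, #10, #11, #12, #13, #16.
So alternate 1 is #16.

16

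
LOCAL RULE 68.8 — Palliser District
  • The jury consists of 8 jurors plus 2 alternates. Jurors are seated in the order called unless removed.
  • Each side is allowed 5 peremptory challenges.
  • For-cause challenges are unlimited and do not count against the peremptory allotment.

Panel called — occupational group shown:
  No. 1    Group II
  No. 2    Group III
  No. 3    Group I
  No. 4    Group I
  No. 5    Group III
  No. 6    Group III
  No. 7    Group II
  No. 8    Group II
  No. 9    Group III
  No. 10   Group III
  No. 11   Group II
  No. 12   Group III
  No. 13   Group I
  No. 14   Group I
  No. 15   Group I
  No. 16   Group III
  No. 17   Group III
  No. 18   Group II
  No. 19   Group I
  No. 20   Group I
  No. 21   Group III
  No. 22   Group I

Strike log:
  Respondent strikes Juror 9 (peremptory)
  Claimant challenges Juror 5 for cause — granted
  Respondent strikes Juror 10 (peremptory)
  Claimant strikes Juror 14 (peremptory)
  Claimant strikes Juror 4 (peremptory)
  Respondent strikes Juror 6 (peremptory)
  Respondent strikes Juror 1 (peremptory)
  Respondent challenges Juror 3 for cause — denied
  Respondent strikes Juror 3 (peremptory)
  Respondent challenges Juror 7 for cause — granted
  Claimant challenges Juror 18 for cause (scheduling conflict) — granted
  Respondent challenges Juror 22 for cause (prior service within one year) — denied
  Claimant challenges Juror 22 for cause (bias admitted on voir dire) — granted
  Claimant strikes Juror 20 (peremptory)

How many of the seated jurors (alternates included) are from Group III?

Removed: #1, #3, #4, #5, #6, #7, #9, #10, #14, #18, #20, #22.
Seated (10 incl. alternates): #2, #8, #11, #12, #13, #15, #16, #17, #19, #21.
Of those, in Group III: #2, #12, #16, #17, #21 → 5.

5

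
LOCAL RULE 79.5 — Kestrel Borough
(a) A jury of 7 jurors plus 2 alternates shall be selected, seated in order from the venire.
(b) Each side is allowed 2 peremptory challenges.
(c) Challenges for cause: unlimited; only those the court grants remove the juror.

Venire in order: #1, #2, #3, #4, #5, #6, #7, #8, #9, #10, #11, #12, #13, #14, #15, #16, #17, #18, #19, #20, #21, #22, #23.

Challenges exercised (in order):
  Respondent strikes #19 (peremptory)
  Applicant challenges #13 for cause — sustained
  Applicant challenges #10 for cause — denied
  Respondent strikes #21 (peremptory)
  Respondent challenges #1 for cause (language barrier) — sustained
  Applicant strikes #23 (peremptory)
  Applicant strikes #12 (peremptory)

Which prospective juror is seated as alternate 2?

Removed: #1, #12, #13, #19, #21, #23. (#10 stays — for-cause denied.)
Seating in order: seats 1–7 → #2, #3, #4, #5, #6, #7, #8; alternates → #9, #10.
So alternate 2 is #10.

10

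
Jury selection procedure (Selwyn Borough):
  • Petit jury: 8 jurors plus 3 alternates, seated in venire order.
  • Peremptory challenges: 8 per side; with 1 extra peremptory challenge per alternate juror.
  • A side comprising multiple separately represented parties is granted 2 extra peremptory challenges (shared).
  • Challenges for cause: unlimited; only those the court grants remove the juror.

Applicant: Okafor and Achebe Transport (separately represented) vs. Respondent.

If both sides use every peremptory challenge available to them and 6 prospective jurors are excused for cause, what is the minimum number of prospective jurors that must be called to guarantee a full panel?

41

Seats to fill: 8 + 3 alternates = 11.
Peremptories — Applicant: 8 + 1×3 + 2 = 13; Respondent: 8 + 1×3 = 11; total 24.
For-cause removals: 6.
Minimum venire: 11 + 24 + 6 = 41.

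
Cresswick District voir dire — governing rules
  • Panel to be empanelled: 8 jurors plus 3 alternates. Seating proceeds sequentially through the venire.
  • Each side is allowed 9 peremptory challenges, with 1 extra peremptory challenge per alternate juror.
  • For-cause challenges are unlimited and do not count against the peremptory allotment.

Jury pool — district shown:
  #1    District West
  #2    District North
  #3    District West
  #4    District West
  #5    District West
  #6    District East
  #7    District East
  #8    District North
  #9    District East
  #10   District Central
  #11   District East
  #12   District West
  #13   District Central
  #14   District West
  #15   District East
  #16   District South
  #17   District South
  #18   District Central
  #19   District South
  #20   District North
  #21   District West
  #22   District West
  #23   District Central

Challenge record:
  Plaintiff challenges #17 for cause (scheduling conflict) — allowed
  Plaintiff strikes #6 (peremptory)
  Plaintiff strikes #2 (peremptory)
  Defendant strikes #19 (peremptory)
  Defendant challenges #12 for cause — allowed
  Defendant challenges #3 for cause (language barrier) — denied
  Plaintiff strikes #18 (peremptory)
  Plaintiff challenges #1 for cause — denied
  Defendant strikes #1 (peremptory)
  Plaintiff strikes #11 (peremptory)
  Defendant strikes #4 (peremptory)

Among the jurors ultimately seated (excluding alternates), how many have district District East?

Removed: #1, #2, #4, #6, #11, #12, #17, #18, #19.
Seated jurors 1–8: #3, #5, #7, #8, #9, #10, #13, #14 (alternates #15, #16, #20 not counted).
Of those, in District East: #7, #9 → 2.

2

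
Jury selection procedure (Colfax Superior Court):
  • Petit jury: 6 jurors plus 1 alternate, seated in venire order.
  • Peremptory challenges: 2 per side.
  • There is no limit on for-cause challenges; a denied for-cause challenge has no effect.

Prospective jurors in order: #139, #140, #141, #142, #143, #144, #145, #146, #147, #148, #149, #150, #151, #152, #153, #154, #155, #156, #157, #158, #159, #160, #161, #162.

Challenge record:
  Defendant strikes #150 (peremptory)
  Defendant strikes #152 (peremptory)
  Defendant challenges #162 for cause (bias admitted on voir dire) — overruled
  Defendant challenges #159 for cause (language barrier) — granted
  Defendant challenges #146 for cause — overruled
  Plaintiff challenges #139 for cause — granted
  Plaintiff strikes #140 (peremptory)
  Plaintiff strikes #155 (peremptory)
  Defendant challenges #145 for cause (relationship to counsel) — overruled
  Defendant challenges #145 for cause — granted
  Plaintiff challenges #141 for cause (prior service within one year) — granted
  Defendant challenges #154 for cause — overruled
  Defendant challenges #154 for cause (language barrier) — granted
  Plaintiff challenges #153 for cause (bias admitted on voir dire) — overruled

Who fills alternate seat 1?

Removed: #139, #140, #141, #145, #150, #152, #154, #155, #159. (#146, #153, #162 stay — for-cause denied.)
Filling seats in venire order through position 7: #142, #143, #144, #146, #147, #148, #149.
So alternate 1 is #149.

149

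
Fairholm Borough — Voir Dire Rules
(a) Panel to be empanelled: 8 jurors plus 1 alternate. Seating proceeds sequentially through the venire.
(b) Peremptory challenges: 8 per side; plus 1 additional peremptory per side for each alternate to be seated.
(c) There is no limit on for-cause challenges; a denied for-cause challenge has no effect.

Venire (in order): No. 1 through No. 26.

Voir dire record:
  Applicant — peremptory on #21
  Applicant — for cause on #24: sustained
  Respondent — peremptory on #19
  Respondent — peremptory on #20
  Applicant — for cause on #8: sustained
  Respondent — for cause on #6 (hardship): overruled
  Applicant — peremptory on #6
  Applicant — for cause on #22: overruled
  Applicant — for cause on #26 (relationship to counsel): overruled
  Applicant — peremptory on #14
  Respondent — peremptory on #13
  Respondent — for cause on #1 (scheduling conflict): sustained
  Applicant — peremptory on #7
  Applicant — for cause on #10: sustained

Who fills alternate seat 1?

Removed: #1, #6, #7, #8, #10, #13, #14, #19, #20, #21, #24. (#22, #26 stay — for-cause denied.)
Filling seats in venire order through position 9: #2, #3, #4, #5, #9, #11, #12, #15, #16.
So alternate 1 is #16.

16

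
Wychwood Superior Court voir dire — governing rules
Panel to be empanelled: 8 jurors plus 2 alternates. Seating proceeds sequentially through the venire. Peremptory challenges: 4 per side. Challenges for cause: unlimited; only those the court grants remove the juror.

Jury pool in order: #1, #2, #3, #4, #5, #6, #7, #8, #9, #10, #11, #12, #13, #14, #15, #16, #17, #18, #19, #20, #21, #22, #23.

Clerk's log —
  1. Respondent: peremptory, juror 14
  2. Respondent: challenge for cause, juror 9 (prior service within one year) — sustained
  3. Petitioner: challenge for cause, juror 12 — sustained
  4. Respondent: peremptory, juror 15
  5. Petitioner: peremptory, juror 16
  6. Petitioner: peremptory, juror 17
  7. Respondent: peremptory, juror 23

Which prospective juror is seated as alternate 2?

11

Removed: #9, #12, #14, #15, #16, #17, #23.
Seating in order: seats 1–8 → #1, #2, #3, #4, #5, #6, #7, #8; alternates → #10, #11.
So alternate 2 is #11.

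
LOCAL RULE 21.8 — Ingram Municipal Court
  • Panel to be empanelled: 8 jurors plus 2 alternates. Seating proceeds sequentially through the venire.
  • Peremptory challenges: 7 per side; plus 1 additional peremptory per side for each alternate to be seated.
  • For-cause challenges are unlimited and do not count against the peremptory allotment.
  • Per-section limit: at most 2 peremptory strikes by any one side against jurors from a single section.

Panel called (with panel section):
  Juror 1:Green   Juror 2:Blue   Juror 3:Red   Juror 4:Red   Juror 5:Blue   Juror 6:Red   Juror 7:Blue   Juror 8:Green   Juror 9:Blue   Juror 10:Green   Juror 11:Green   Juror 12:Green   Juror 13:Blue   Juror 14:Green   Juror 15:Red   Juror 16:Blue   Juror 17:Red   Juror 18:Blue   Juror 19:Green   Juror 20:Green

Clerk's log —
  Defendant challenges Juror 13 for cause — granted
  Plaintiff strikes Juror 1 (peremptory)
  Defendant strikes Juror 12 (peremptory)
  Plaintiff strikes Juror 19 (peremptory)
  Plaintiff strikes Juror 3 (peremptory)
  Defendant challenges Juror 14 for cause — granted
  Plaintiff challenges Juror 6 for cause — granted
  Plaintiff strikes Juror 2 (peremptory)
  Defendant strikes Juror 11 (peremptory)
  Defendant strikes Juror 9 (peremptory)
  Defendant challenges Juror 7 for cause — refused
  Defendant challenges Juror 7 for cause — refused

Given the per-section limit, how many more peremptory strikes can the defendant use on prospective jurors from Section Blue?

Defendant peremptories so far: #12, #11, #9 — 3 of 9 used, 6 left overall.
Against Section Blue: #9 — 1 used; per-section cap 2 leaves 1.
Binding limit: min(6, 1) = 1.

1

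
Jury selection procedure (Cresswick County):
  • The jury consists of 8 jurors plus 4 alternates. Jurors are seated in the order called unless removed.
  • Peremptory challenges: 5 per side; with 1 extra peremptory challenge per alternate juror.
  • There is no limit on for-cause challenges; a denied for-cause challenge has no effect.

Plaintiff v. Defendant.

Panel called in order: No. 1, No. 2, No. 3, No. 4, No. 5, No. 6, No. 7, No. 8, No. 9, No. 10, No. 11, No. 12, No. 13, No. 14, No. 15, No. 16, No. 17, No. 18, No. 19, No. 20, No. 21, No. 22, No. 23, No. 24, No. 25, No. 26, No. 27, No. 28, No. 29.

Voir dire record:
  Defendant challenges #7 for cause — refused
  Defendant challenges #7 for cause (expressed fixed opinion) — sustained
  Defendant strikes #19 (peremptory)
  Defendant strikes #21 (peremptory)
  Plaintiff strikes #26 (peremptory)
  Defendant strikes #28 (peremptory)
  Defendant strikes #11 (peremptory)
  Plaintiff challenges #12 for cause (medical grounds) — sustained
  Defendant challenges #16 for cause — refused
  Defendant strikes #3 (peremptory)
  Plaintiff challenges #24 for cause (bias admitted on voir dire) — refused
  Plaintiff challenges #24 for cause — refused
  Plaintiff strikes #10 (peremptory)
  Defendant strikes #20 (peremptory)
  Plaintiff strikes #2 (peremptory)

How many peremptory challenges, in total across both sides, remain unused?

Plaintiff allotment: 5 base + 1 × 4 alternates = 9. Defendant allotment: 5 base + 1 × 4 alternates = 9.
Plaintiff peremptories used: #26, #10, #2 — 3 (for-cause on #12, #24, #24 don't count).
Defendant peremptories used: #19, #21, #28, #11, #3, #20 — 6 (for-cause on #7, #7, #16 don't count).
Remaining: (9 − 3) + (9 − 6) = 9.

9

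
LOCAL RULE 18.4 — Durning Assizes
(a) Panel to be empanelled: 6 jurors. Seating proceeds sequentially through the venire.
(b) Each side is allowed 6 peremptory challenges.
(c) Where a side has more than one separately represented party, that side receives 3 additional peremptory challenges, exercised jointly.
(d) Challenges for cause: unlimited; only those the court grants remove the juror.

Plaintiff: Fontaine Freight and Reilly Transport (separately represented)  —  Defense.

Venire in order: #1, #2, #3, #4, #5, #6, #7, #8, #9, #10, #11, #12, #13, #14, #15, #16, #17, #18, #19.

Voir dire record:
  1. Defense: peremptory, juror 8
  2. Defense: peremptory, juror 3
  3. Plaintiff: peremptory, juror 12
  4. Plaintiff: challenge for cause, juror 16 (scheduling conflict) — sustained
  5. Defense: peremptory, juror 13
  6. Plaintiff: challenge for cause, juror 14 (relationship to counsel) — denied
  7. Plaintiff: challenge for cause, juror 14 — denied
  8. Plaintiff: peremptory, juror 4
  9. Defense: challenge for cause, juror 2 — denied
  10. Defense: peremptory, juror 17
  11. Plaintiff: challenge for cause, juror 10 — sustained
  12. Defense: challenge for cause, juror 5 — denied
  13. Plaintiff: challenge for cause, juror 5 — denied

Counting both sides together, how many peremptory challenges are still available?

9

Plaintiff allotment: 6 base + 3 multi-party = 9. Defense allotment: 6.
Plaintiff peremptories used: #12, #4 — 2 (for-cause on #16, #14, #14, #10, #5 don't count).
Defense peremptories used: #8, #3, #13, #17 — 4 (for-cause on #2, #5 don't count).
Remaining: (9 − 2) + (6 − 4) = 9.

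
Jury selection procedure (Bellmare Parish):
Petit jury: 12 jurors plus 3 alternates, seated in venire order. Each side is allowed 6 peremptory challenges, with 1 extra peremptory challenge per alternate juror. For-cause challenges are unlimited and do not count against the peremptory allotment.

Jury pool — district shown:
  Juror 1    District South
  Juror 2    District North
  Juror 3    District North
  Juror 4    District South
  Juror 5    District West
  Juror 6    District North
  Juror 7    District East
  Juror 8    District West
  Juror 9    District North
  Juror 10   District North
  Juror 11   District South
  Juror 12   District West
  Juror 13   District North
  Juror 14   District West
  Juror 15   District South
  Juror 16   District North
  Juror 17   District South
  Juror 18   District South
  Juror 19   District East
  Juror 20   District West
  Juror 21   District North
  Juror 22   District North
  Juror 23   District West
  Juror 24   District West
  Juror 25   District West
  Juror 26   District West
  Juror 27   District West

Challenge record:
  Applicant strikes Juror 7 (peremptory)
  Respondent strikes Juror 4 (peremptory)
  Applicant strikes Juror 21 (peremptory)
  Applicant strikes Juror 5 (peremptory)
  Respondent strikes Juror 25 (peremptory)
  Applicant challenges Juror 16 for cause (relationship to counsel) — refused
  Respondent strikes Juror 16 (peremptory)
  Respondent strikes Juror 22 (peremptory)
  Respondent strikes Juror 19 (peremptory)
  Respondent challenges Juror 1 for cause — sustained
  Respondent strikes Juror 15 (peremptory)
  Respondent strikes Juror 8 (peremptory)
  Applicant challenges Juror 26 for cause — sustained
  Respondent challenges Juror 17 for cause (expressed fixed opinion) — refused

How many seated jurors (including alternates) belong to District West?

Removed: #1, #4, #5, #7, #8, #15, #16, #19, #21, #22, #25, #26.
Seated (15 incl. alternates): #2, #3, #6, #9, #10, #11, #12, #13, #14, #17, #18, #20, #23, #24, #27.
Of those, in District West: #12, #14, #20, #23, #24, #27 → 6.

6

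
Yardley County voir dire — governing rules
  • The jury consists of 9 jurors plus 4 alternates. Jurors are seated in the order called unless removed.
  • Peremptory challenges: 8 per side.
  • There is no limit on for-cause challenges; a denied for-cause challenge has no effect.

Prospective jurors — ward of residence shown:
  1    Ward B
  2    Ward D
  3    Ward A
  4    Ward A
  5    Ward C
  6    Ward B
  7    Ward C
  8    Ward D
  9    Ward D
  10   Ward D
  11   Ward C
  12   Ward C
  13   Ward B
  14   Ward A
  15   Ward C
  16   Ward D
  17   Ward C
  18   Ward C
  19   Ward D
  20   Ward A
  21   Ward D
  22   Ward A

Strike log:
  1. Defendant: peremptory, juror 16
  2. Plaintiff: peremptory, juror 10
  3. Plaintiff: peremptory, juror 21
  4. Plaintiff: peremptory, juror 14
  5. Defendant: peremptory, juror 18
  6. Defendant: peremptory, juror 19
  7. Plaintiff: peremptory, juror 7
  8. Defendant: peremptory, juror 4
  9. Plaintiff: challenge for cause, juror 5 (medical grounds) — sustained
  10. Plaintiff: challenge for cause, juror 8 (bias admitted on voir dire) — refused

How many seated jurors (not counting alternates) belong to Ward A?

Removed: #4, #5, #7, #10, #14, #16, #18, #19, #21.
Seated jurors 1–9: #1, #2, #3, #6, #8, #9, #11, #12, #13 (alternates #15, #17, #20, #22 not counted).
Of those, in Ward A: #3 → 1.

1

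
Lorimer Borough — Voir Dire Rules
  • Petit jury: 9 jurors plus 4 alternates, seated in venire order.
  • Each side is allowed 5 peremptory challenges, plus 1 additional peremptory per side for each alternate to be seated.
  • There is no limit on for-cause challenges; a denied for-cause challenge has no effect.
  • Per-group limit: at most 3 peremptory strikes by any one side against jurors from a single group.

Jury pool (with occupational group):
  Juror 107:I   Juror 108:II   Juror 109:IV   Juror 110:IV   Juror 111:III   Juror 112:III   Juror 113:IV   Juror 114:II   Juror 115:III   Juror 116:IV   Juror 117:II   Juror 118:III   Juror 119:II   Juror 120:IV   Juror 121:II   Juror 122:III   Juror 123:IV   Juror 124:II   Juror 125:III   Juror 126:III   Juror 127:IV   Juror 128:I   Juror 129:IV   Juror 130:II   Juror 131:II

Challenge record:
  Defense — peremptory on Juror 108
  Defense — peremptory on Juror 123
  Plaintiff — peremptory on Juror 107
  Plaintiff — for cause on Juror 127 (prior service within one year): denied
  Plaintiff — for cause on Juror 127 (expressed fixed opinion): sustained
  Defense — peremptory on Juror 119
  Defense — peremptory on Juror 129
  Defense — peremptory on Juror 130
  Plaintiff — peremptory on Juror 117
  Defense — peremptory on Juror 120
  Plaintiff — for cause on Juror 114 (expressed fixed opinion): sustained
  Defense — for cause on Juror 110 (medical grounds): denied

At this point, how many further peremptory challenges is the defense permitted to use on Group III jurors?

3

Defense peremptories so far: #108, #123, #119, #129, #130, #120 — 6 of 9 used, 3 left overall.
Against Group III: none yet — per-group cap 3 leaves 3.
Binding limit: min(3, 3) = 3.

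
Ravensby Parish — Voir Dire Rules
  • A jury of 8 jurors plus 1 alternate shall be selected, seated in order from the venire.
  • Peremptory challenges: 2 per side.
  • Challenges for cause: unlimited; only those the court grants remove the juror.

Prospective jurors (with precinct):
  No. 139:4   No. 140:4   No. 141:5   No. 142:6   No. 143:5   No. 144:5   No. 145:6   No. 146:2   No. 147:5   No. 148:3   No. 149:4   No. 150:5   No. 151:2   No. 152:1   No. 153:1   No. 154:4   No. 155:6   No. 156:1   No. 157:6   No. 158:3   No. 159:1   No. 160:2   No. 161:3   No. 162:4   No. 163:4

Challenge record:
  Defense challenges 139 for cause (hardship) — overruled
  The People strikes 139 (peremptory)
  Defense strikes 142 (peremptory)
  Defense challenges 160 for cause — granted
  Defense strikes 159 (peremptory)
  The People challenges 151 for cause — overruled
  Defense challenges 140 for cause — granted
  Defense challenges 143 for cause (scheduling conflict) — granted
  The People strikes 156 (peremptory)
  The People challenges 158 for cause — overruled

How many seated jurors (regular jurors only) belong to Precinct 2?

1

Removed: #139, #140, #142, #143, #156, #159, #160.
Seated jurors 1–8: #141, #144, #145, #146, #147, #148, #149, #150 (alternates #151 not counted).
Of those, in Precinct 2: #146 → 1.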